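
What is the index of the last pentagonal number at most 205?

11

Solve n(3n−1)/2 ≤ 205 for integer n.
n = 11 gives 176 ≤ 205, while n = 12 gives 210 > 205; so the answer is index 11.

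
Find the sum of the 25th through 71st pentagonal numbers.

Σ i(3i−1)/2 = (3Σi² − Σi) / 2 over i = 25..71.
Σi = 2556 − 300 = 2256 and Σi² = 121836 − 4900 = 116936.
(3·116936 − 1·2256) / 2 = 348552/2 = 174276.

174276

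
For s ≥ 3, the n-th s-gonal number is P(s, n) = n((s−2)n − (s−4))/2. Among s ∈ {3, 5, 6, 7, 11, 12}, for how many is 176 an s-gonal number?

1

s = 3: P(3, 18) = 171 and P(3, 19) = 190; 176 is not s-gonal.
s = 5: P(5, 11) = 176. ✓
s = 6: P(6, 9) = 153 and P(6, 10) = 190; 176 is not s-gonal.
s = 7: P(7, 8) = 148 and P(7, 9) = 189; 176 is not s-gonal.
s = 11: P(11, 6) = 141 and P(11, 7) = 196; 176 is not s-gonal.
s = 12: P(12, 6) = 156 and P(12, 7) = 217; 176 is not s-gonal.
Hits: s ∈ {5} → 1.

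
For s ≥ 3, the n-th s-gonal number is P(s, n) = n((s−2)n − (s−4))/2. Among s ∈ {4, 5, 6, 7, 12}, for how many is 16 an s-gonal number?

s = 4: P(4, 4) = 16. ✓
s = 5: P(5, 3) = 12 and P(5, 4) = 22; 16 is not s-gonal.
s = 6: P(6, 3) = 15 and P(6, 4) = 28; 16 is not s-gonal.
s = 7: P(7, 2) = 7 and P(7, 3) = 18; 16 is not s-gonal.
s = 12: P(12, 2) = 12 and P(12, 3) = 33; 16 is not s-gonal.
Hits: s ∈ {4} → 1.

1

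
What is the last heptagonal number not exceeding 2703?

Solve n(5n−3)/2 ≤ 2703 for integer n.
n = 33 gives 2673 ≤ 2703, while n = 34 gives 2839 > 2703; so the answer is 2673.

2673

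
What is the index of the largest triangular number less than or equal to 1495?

54

Solve n(n+1)/2 ≤ 1495 for integer n.
n = 54 gives 1485 ≤ 1495, while n = 55 gives 1540 > 1495; so the answer is index 54.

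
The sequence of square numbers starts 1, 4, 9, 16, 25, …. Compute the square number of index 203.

203² = 41209.

41209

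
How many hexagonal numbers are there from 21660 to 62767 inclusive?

73

The n-th hexagonal number is n(2n−1).
Smallest index with value ≥ 21660: n = 105 (giving 21945).
Largest index with value ≤ 62767: n = 177 (giving 62481).
Indices 105 through 177: 73 terms.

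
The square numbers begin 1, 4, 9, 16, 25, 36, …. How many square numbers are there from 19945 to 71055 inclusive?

125

The n-th square number is n².
Smallest index with value ≥ 19945: n = 142 (giving 20164).
Largest index with value ≤ 71055: n = 266 (giving 70756).
Indices 142 through 266: 125 terms.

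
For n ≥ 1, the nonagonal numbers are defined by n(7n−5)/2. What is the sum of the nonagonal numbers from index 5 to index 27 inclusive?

23230

Σ i(7i−5)/2 = (7Σi² − 5Σi) / 2 over i = 5..27.
Σi = 378 − 10 = 368 and Σi² = 6930 − 30 = 6900.
(7·6900 − 5·368) / 2 = 46460/2 = 23230.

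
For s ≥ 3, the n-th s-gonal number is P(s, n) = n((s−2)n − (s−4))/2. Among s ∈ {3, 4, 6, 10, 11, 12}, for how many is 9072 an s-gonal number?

1

s = 3: P(3, 134) = 9045 and P(3, 135) = 9180; 9072 is not s-gonal.
s = 4: P(4, 95) = 9025 and P(4, 96) = 9216; 9072 is not s-gonal.
s = 6: P(6, 67) = 8911 and P(6, 68) = 9180; 9072 is not s-gonal.
s = 10: P(10, 48) = 9072. ✓
s = 11: P(11, 45) = 8955 and P(11, 46) = 9361; 9072 is not s-gonal.
s = 12: P(12, 42) = 8652 and P(12, 43) = 9073; 9072 is not s-gonal.
Hits: s ∈ {10} → 1.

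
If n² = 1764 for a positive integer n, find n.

We need n² = 1764, so n = √1764 = 42.
Check: 42² = 1764. ✓

42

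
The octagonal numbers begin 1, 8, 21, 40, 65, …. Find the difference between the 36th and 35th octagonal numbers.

211

Consecutive octagonal numbers differ by 6n − 5: here 6·36 − 5 = 211.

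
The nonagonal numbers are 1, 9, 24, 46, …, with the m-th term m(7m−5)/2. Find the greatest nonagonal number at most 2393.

2301

Solve n(7n−5)/2 ≤ 2393 for integer n.
n = 26 gives 2301 ≤ 2393, while n = 27 gives 2484 > 2393; so the answer is 2301.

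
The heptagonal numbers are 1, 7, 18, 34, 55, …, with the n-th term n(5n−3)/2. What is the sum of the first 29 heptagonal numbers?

20735

Σ i(5i−3)/2 = (5Σi² − 3Σi) / 2 over i = 1..29.
Σi = 435 and Σi² = 8555.
(5·8555 − 3·435) / 2 = 41470/2 = 20735.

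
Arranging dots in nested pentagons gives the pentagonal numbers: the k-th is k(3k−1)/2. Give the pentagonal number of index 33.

1617

The 33rd pentagonal number is n(3n−1)/2 with n = 33.
33·(3·33 − 1)/2 = 33·98/2 = 33·49 = 1617.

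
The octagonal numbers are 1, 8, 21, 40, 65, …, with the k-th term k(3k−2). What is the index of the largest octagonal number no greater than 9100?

55

Solve n(3n−2) ≤ 9100 for integer n.
n = 55 gives 8965 ≤ 9100, while n = 56 gives 9296 > 9100; so the answer is index 55.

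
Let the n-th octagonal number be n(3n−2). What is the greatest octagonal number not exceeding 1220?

1160

Solve n(3n−2) ≤ 1220 for integer n.
n = 20 gives 1160 ≤ 1220, while n = 21 gives 1281 > 1220; so the answer is 1160.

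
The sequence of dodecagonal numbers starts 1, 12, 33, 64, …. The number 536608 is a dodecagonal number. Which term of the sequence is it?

Set n(5n−4) = 536608, giving 5n² − 4n − 536608 = 0.
The discriminant is 16 + 20·536608 = 10732176, and √10732176 = 3276.
So n = (4 + 3276) / 10 = 3280/10 = 328.

328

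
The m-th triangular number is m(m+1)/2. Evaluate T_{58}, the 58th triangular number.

1711

58·59/2 = 3422/2 = 1711.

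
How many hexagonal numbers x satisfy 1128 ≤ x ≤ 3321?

18

The n-th hexagonal number is n(2n−1).
Smallest index with value ≥ 1128: n = 24 (giving 1128).
Largest index with value ≤ 3321: n = 41 (giving 3321).
Indices 24 through 41: 18 terms.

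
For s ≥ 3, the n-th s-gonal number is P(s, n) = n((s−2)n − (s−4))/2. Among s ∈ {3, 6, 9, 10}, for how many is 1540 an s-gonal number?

s = 3: P(3, 55) = 1540. ✓
s = 6: P(6, 28) = 1540. ✓
s = 9: P(9, 21) = 1491 and P(9, 22) = 1639; 1540 is not s-gonal.
s = 10: P(10, 20) = 1540. ✓
Hits: s ∈ {3, 6, 10} → 3.

3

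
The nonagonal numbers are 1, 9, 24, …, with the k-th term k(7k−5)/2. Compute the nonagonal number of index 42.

6069

The 42nd nonagonal number is n(7n−5)/2 with n = 42.
42·(7·42 − 5)/2 = 42·289/2 = 6069.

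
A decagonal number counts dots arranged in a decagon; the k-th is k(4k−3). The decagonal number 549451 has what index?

Set n(4n−3) = 549451, giving 4n² − 3n − 549451 = 0.
The discriminant is 9 + 16·549451 = 8791225, and √8791225 = 2965.
So n = (3 + 2965) / 8 = 2968/8 = 371.

371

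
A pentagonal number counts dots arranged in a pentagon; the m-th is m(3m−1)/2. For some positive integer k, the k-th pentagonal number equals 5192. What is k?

59

Set n(3n−1)/2 = 5192, giving 3n² − n − 10384 = 0.
So n = (1 + 353) / 6 = 354/6 = 59.
Check: 59·(3·59 − 1)/2 = 5192. ✓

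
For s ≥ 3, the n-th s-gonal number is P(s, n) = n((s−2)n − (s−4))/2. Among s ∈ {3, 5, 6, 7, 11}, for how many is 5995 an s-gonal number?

2

s = 3: P(3, 109) = 5995. ✓
s = 5: P(5, 63) = 5922 and P(5, 64) = 6112; 5995 is not s-gonal.
s = 6: P(6, 55) = 5995. ✓
s = 7: P(7, 49) = 5929 and P(7, 50) = 6175; 5995 is not s-gonal.
s = 11: P(11, 36) = 5706 and P(11, 37) = 6031; 5995 is not s-gonal.
Hits: s ∈ {3, 6} → 2.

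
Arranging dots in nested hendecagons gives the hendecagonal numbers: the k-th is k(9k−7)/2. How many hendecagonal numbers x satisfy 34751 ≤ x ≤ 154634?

97

The n-th hendecagonal number is n(9n−7)/2.
Smallest index with value ≥ 34751: n = 89 (giving 35333).
Largest index with value ≤ 154634: n = 185 (giving 153365).
Indices 89 through 185: 97 terms.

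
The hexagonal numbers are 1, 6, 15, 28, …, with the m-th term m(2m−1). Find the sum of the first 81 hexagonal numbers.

Σ i(2i−1) = 2Σi² − Σi over i = 1..81.
Σi = 3321 and Σi² = 180441.
2·180441 − 1·3321 = 357561.

357561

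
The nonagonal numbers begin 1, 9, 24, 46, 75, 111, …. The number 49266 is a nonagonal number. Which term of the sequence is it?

Set n(7n−5)/2 = 49266, giving 7n² − 5n − 98532 = 0.
The discriminant is 25 + 56·49266 = 2758921, and √2758921 = 1661.
So n = (5 + 1661) / 14 = 1666/14 = 119.
Check: 119·(7·119 − 5)/2 = 49266. ✓

119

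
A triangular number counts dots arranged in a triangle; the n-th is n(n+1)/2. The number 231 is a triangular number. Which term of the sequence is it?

21

Set n(n+1)/2 = 231, giving n² + n − 462 = 0.
So n = (-1 + 43) / 2 = 42/2 = 21.
Check: 21·22/2 = 231. ✓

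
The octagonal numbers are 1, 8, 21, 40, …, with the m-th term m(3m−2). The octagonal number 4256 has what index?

38

Set n(3n−2) = 4256, giving 3n² − 2n − 4256 = 0.
The discriminant is 4 + 12·4256 = 51076, and √51076 = 226.
So n = (2 + 226) / 6 = 228/6 = 38.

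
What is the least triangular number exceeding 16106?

Solve n(n+1)/2 > 16106 for integer n.
The largest n with value ≤ 16106 is 178 (since 15931 ≤ 16106 < 16110), so the first above is n = 179, value 16110.

16110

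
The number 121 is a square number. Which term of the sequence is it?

11

We need n² = 121, so n = √121 = 11.
Check: 11² = 121. ✓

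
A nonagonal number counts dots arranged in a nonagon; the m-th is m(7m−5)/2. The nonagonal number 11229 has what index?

57

Set n(7n−5)/2 = 11229, giving 7n² − 5n − 22458 = 0.
So n = (5 + 793) / 14 = 798/14 = 57.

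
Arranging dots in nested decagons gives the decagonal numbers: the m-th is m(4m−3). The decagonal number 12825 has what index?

57

Set n(4n−3) = 12825, giving 4n² − 3n − 12825 = 0.
So n = (3 + 453) / 8 = 456/8 = 57.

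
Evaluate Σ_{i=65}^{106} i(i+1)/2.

Σ i(i+1)/2 = (Σi² + Σi) / 2 over i = 65..106.
Σi = 5671 − 2080 = 3591 and Σi² = 402641 − 89440 = 313201.
(1·313201 + 1·3591) / 2 = 316792/2 = 158396.

158396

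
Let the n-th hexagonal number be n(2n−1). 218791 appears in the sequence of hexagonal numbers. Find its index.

331

Set n(2n−1) = 218791, giving 2n² − n − 218791 = 0.
The discriminant is 1 + 8·218791 = 1750329, and √1750329 = 1323.
So n = (1 + 1323) / 4 = 1324/4 = 331.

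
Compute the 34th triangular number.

The 34th triangular number is n(n+1)/2 with n = 34.
34·35/2 = 1190/2 = 595.

595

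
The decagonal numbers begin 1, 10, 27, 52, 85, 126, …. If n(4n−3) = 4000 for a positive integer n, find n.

Set n(4n−3) = 4000, giving 4n² − 3n − 4000 = 0.
The discriminant is 9 + 16·4000 = 64009, and √64009 = 253.
So n = (3 + 253) / 8 = 256/8 = 32.

32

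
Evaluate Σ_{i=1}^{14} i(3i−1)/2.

Σ i(3i−1)/2 = (3Σi² − Σi) / 2 over i = 1..14.
Σi = 105 and Σi² = 1015.
(3·1015 − 1·105) / 2 = 2940/2 = 1470.

1470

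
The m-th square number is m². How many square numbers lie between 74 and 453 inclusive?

13

The n-th square number is n².
Smallest index with value ≥ 74: n = 9 (giving 81).
Largest index with value ≤ 453: n = 21 (giving 441).
Indices 9 through 21: 13 terms.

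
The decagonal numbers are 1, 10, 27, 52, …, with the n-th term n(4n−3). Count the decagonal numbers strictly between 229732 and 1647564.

The n-th decagonal number is n(4n−3).
Smallest index with value > 229732: n = 241 (giving 231601).
Largest index with value < 1647564: n = 642 (giving 1646730).
Indices 241 through 642: 402 terms.

402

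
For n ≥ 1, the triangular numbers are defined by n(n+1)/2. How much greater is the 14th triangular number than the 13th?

Consecutive triangular numbers differ by n: T_{14} − T_{13} = 14.

14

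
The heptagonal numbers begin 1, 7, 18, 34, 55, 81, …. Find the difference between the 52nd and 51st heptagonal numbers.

Consecutive heptagonal numbers differ by 5n − 4: here 5·52 − 4 = 256.

256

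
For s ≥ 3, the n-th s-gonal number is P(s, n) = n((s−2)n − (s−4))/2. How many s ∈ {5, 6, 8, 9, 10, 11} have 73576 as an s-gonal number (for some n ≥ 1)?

1

s = 5: P(5, 221) = 73151 and P(5, 222) = 73815; 73576 is not s-gonal.
s = 6: P(6, 192) = 73536 and P(6, 193) = 74305; 73576 is not s-gonal.
s = 8: P(8, 156) = 72696 and P(8, 157) = 73633; 73576 is not s-gonal.
s = 9: P(9, 145) = 73225 and P(9, 146) = 74241; 73576 is not s-gonal.
s = 10: P(10, 136) = 73576. ✓
s = 11: P(11, 128) = 73280 and P(11, 129) = 74433; 73576 is not s-gonal.
Hits: s ∈ {10} → 1.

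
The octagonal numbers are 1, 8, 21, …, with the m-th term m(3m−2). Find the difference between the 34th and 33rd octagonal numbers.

199

Consecutive octagonal numbers differ by 6n − 5: here 6·34 − 5 = 199.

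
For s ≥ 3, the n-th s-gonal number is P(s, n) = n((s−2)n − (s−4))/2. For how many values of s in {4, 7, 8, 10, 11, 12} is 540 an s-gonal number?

s = 4: P(4, 23) = 529 and P(4, 24) = 576; 540 is not s-gonal.
s = 7: P(7, 15) = 540. ✓
s = 8: P(8, 13) = 481 and P(8, 14) = 560; 540 is not s-gonal.
s = 10: P(10, 12) = 540. ✓
s = 11: P(11, 11) = 506 and P(11, 12) = 606; 540 is not s-gonal.
s = 12: P(12, 10) = 460 and P(12, 11) = 561; 540 is not s-gonal.
Hits: s ∈ {7, 10} → 2.

2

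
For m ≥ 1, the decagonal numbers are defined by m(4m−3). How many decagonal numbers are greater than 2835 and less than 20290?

44

The n-th decagonal number is n(4n−3).
Smallest index with value > 2835: n = 28 (giving 3052).
Largest index with value < 20290: n = 71 (giving 19951).
Indices 28 through 71: 44 terms.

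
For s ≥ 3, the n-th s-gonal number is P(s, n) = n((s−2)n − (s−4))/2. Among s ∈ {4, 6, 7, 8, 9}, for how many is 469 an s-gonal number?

s = 4: P(4, 21) = 441 and P(4, 22) = 484; 469 is not s-gonal.
s = 6: P(6, 15) = 435 and P(6, 16) = 496; 469 is not s-gonal.
s = 7: P(7, 14) = 469. ✓
s = 8: P(8, 12) = 408 and P(8, 13) = 481; 469 is not s-gonal.
s = 9: P(9, 11) = 396 and P(9, 12) = 474; 469 is not s-gonal.
Hits: s ∈ {7} → 1.

1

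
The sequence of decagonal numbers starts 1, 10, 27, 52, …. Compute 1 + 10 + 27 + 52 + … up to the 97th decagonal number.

Σ i(4i−3) = 4Σi² − 3Σi over i = 1..97.
Σi = 4753 and Σi² = 308945.
4·308945 − 3·4753 = 1221521.

1221521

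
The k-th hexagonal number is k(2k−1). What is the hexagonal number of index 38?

38·(2·38 − 1) = 38·75 = 2850.

2850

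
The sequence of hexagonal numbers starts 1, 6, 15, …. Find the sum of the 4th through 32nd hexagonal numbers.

22330

Σ i(2i−1) = 2Σi² − Σi over i = 4..32.
Σi = 528 − 6 = 522 and Σi² = 11440 − 14 = 11426.
2·11426 − 1·522 = 22330.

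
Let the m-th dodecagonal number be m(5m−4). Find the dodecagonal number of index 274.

The 274th dodecagonal number is n(5n−4) with n = 274.
274·(5·274 − 4) = 274·1366 = 374284.

374284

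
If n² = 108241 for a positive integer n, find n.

We need n² = 108241, so n = √108241 = 329.

329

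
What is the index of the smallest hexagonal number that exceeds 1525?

Solve n(2n−1) > 1525 for integer n.
The largest n with value ≤ 1525 is 27 (since 1431 ≤ 1525 < 1540), so the first above is n = 28, value 1540.

28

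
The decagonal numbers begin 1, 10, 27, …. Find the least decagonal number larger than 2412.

Solve n(4n−3) > 2412 for integer n.
The largest n with value ≤ 2412 is 24 (since 2232 ≤ 2412 < 2425), so the first above is n = 25, value 2425.

2425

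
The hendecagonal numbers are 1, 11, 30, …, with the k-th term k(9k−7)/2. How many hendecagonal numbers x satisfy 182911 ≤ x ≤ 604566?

165

The n-th hendecagonal number is n(9n−7)/2.
Smallest index with value ≥ 182911: n = 202 (giving 182911).
Largest index with value ≤ 604566: n = 366 (giving 601521).
Indices 202 through 366: 165 terms.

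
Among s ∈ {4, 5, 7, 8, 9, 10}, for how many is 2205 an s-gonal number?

s = 4: P(4, 46) = 2116 and P(4, 47) = 2209; 2205 is not s-gonal.
s = 5: P(5, 38) = 2147 and P(5, 39) = 2262; 2205 is not s-gonal.
s = 7: P(7, 30) = 2205. ✓
s = 8: P(8, 27) = 2133 and P(8, 28) = 2296; 2205 is not s-gonal.
s = 9: P(9, 25) = 2125 and P(9, 26) = 2301; 2205 is not s-gonal.
s = 10: P(10, 23) = 2047 and P(10, 24) = 2232; 2205 is not s-gonal.
Hits: s ∈ {7} → 1.

1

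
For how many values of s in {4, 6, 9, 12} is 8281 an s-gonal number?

2

s = 4: P(4, 91) = 8281. ✓
s = 6: P(6, 64) = 8128 and P(6, 65) = 8385; 8281 is not s-gonal.
s = 9: P(9, 49) = 8281. ✓
s = 12: P(12, 41) = 8241 and P(12, 42) = 8652; 8281 is not s-gonal.
Hits: s ∈ {4, 9} → 2.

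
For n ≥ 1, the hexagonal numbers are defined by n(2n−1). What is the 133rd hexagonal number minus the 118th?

7515

133·(2·133 − 1) = 35245 and 118·(2·118 − 1) = 27730.
Difference: 35245 − 27730 = 7515.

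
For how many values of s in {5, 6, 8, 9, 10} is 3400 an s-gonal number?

s = 5: P(5, 47) = 3290 and P(5, 48) = 3432; 3400 is not s-gonal.
s = 6: P(6, 41) = 3321 and P(6, 42) = 3486; 3400 is not s-gonal.
s = 8: P(8, 34) = 3400. ✓
s = 9: P(9, 31) = 3286 and P(9, 32) = 3504; 3400 is not s-gonal.
s = 10: P(10, 29) = 3277 and P(10, 30) = 3510; 3400 is not s-gonal.
Hits: s ∈ {8} → 1.

1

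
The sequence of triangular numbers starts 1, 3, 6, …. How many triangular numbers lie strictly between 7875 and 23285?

The n-th triangular number is n(n+1)/2.
Smallest index with value > 7875: n = 126 (giving 8001).
Largest index with value < 23285: n = 215 (giving 23220).
Indices 126 through 215: 90 terms.

90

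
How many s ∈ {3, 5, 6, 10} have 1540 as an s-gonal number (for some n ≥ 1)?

s = 3: P(3, 55) = 1540. ✓
s = 5: P(5, 32) = 1520 and P(5, 33) = 1617; 1540 is not s-gonal.
s = 6: P(6, 28) = 1540. ✓
s = 10: P(10, 20) = 1540. ✓
Hits: s ∈ {3, 6, 10} → 3.

3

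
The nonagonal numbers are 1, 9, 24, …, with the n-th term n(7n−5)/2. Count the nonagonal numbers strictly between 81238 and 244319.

The n-th nonagonal number is n(7n−5)/2.
Smallest index with value > 81238: n = 153 (giving 81549).
Largest index with value < 244319: n = 264 (giving 243276).
Indices 153 through 264: 112 terms.

112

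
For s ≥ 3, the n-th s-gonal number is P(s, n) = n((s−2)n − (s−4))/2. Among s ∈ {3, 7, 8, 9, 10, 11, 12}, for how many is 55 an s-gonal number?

s = 3: P(3, 10) = 55. ✓
s = 7: P(7, 5) = 55. ✓
s = 8: P(8, 4) = 40 and P(8, 5) = 65; 55 is not s-gonal.
s = 9: P(9, 4) = 46 and P(9, 5) = 75; 55 is not s-gonal.
s = 10: P(10, 4) = 52 and P(10, 5) = 85; 55 is not s-gonal.
s = 11: P(11, 3) = 30 and P(11, 4) = 58; 55 is not s-gonal.
s = 12: P(12, 3) = 33 and P(12, 4) = 64; 55 is not s-gonal.
Hits: s ∈ {3, 7} → 2.

2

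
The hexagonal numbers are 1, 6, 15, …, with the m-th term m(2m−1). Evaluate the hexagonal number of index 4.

28

4·(2·4 − 1) = 4·7 = 28.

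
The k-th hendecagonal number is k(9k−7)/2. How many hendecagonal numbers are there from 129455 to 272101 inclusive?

77

The n-th hendecagonal number is n(9n−7)/2.
Smallest index with value ≥ 129455: n = 170 (giving 129455).
Largest index with value ≤ 272101: n = 246 (giving 271461).
Indices 170 through 246: 77 terms.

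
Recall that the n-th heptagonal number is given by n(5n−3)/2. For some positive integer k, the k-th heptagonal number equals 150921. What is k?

Set n(5n−3)/2 = 150921, giving 5n² − 3n − 301842 = 0.
So n = (3 + 2457) / 10 = 2460/10 = 246.
Check: 246·(5·246 − 3)/2 = 150921. ✓

246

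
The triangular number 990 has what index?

44

Set n(n+1)/2 = 990, giving n² + n − 1980 = 0.
The discriminant is 1 + 8·990 = 7921, and √7921 = 89.
So n = (-1 + 89) / 2 = 88/2 = 44.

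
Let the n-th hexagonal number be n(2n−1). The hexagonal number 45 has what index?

Set n(2n−1) = 45, giving 2n² − n − 45 = 0.
The discriminant is 1 + 8·45 = 361, and √361 = 19.
So n = (1 + 19) / 4 = 20/4 = 5.
Check: 5·(2·5 − 1) = 45. ✓

5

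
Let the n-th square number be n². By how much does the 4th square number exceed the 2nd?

12

4² = 16 and 2² = 4.
Difference: 16 − 4 = 12.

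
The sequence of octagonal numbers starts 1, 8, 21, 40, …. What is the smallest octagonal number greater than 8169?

8321

Solve n(3n−2) > 8169 for integer n.
The largest n with value ≤ 8169 is 52 (since 8008 ≤ 8169 < 8321), so the first above is n = 53, value 8321.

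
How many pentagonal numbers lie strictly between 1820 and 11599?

53

The n-th pentagonal number is n(3n−1)/2.
Smallest index with value > 1820: n = 36 (giving 1926).
Largest index with value < 11599: n = 88 (giving 11572).
Indices 36 through 88: 53 terms.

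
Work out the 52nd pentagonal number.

The 52nd pentagonal number is n(3n−1)/2 with n = 52.
52·(3·52 − 1)/2 = 52·155/2 = 4030.

4030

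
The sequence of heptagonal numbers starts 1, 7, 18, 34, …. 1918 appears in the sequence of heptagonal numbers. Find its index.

Set n(5n−3)/2 = 1918, giving 5n² − 3n − 3836 = 0.
The discriminant is 9 + 40·1918 = 76729, and √76729 = 277.
So n = (3 + 277) / 10 = 280/10 = 28.

28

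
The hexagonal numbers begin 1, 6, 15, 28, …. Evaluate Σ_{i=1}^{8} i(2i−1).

372

Σ i(2i−1) = 2Σi² − Σi over i = 1..8.
Σi = 36 and Σi² = 204.
2·204 − 1·36 = 372.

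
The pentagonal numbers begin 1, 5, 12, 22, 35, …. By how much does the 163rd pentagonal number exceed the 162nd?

487

Consecutive pentagonal numbers differ by 3n − 2: here 3·163 − 2 = 487.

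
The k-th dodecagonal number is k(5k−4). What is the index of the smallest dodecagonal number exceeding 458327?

304

Solve n(5n−4) > 458327 for integer n.
The largest n with value ≤ 458327 is 303 (since 457833 ≤ 458327 < 460864), so the first above is n = 304, value 460864.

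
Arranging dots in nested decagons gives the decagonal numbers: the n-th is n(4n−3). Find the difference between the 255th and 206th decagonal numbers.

90209

255·(4·255 − 3) = 259335 and 206·(4·206 − 3) = 169126.
Difference: 259335 − 169126 = 90209.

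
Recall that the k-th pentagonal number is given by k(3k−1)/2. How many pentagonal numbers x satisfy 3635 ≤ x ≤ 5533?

11

The n-th pentagonal number is n(3n−1)/2.
Smallest index with value ≥ 3635: n = 50 (giving 3725).
Largest index with value ≤ 5533: n = 60 (giving 5370).
Indices 50 through 60: 11 terms.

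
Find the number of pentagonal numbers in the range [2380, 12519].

52

The n-th pentagonal number is n(3n−1)/2.
Smallest index with value ≥ 2380: n = 40 (giving 2380).
Largest index with value ≤ 12519: n = 91 (giving 12376).
Indices 40 through 91: 52 terms.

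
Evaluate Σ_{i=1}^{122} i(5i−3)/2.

Σ i(5i−3)/2 = (5Σi² − 3Σi) / 2 over i = 1..122.
Σi = 7503 and Σi² = 612745.
(5·612745 − 3·7503) / 2 = 3041216/2 = 1520608.

1520608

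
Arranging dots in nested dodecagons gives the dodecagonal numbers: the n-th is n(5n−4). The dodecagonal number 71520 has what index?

120

Set n(5n−4) = 71520, giving 5n² − 4n − 71520 = 0.
The discriminant is 16 + 20·71520 = 1430416, and √1430416 = 1196.
So n = (4 + 1196) / 10 = 1200/10 = 120.
Check: 120·(5·120 − 4) = 71520. ✓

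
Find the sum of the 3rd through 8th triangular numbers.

Σ i(i+1)/2 = (Σi² + Σi) / 2 over i = 3..8.
Σi = 36 − 3 = 33 and Σi² = 204 − 5 = 199.
(1·199 + 1·33) / 2 = 232/2 = 116.

116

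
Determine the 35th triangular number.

The 35th triangular number is n(n+1)/2 with n = 35.
35·36/2 = 1260/2 = 630.

630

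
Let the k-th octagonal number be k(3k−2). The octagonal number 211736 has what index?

Set n(3n−2) = 211736, giving 3n² − 2n − 211736 = 0.
The discriminant is 4 + 12·211736 = 2540836, and √2540836 = 1594.
So n = (2 + 1594) / 6 = 1596/6 = 266.

266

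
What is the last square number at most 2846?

Solve n² ≤ 2846 for integer n.
n = 53 gives 2809 ≤ 2846, while n = 54 gives 2916 > 2846; so the answer is 2809.

2809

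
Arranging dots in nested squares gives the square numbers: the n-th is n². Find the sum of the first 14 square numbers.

1015

Σ_{i=1}^{14} i² = 14·15·29/6 = 1015.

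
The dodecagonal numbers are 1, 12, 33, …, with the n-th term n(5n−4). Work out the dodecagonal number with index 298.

442828

The 298th dodecagonal number is n(5n−4) with n = 298.
298·(5·298 − 4) = 298·1486 = 442828.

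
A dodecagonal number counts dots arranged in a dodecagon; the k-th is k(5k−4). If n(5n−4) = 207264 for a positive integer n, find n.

204

Set n(5n−4) = 207264, giving 5n² − 4n − 207264 = 0.
So n = (4 + 2036) / 10 = 2040/10 = 204.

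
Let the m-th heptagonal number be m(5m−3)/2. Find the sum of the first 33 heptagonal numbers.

Σ i(5i−3)/2 = (5Σi² − 3Σi) / 2 over i = 1..33.
Σi = 561 and Σi² = 12529.
(5·12529 − 3·561) / 2 = 60962/2 = 30481.

30481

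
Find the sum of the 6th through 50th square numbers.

Σ_{i=6}^{50} i² = 42925 − 55 = 42870.

42870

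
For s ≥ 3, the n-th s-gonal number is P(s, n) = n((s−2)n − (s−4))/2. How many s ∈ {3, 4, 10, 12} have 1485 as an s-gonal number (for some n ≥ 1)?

s = 3: P(3, 54) = 1485. ✓
s = 4: P(4, 38) = 1444 and P(4, 39) = 1521; 1485 is not s-gonal.
s = 10: P(10, 19) = 1387 and P(10, 20) = 1540; 1485 is not s-gonal.
s = 12: P(12, 17) = 1377 and P(12, 18) = 1548; 1485 is not s-gonal.
Hits: s ∈ {3} → 1.

1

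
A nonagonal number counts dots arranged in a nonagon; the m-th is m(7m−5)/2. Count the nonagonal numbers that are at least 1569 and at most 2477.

The n-th nonagonal number is n(7n−5)/2.
Smallest index with value ≥ 1569: n = 22 (giving 1639).
Largest index with value ≤ 2477: n = 26 (giving 2301).
Indices 22 through 26: 5 terms.

5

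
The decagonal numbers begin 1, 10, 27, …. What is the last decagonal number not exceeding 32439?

Solve n(4n−3) ≤ 32439 for integer n.
n = 90 gives 32130 ≤ 32439, while n = 91 gives 32851 > 32439; so the answer is 32130.

32130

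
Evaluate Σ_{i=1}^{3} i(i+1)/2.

10

Σ i(i+1)/2 = (Σi² + Σi) / 2 over i = 1..3.
Σi = 6 and Σi² = 14.
(1·14 + 1·6) / 2 = 20/2 = 10.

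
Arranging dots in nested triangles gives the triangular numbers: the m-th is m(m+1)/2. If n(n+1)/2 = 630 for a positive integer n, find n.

35

Set n(n+1)/2 = 630, giving n² + n − 1260 = 0.
So n = (-1 + 71) / 2 = 70/2 = 35.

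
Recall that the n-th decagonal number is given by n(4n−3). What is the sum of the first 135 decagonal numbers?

3289500

Σ i(4i−3) = 4Σi² − 3Σi over i = 1..135.
Σi = 9180 and Σi² = 829260.
4·829260 − 3·9180 = 3289500.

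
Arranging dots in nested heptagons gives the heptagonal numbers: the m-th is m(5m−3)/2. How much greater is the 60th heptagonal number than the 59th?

296

Consecutive heptagonal numbers differ by 5n − 4: here 5·60 − 4 = 296.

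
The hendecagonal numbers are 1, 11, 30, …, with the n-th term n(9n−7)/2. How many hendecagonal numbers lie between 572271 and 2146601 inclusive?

335

The n-th hendecagonal number is n(9n−7)/2.
Smallest index with value ≥ 572271: n = 357 (giving 572271).
Largest index with value ≤ 2146601: n = 691 (giving 2146246).
Indices 357 through 691: 335 terms.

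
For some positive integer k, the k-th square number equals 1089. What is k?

33

We need n² = 1089, so n = √1089 = 33.
Check: 33² = 1089. ✓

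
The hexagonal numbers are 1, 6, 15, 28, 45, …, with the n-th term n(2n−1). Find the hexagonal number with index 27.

The 27th hexagonal number is n(2n−1) with n = 27.
27·(2·27 − 1) = 27·53 = 1431.

1431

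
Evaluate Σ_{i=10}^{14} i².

Σ_{i=10}^{14} i² = 1015 − 285 = 730.

730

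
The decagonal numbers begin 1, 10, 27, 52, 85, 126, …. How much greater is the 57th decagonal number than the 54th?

57·(4·57 − 3) = 12825 and 54·(4·54 − 3) = 11502.
Difference: 12825 − 11502 = 1323.

1323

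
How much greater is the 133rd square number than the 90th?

9589

133² = 17689 and 90² = 8100.
Difference: 17689 − 8100 = 9589.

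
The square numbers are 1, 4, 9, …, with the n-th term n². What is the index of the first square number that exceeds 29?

Solve n² > 29 for integer n.
The largest n with value ≤ 29 is 5 (since 25 ≤ 29 < 36), so the first above is n = 6, value 36.

6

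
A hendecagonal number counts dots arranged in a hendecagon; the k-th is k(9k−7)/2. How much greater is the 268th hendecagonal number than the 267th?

Consecutive hendecagonal numbers differ by 9n − 8: here 9·268 − 8 = 2404.

2404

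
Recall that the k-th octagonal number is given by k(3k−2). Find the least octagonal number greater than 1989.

2133

Solve n(3n−2) > 1989 for integer n.
The largest n with value ≤ 1989 is 26 (since 1976 ≤ 1989 < 2133), so the first above is n = 27, value 2133.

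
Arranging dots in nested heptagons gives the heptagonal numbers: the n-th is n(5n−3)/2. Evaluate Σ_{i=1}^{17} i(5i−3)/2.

Σ i(5i−3)/2 = (5Σi² − 3Σi) / 2 over i = 1..17.
Σi = 153 and Σi² = 1785.
(5·1785 − 3·153) / 2 = 8466/2 = 4233.

4233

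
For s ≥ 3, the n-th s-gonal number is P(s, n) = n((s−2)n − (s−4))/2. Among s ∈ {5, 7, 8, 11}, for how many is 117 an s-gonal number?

s = 5: P(5, 9) = 117. ✓
s = 7: P(7, 7) = 112 and P(7, 8) = 148; 117 is not s-gonal.
s = 8: P(8, 6) = 96 and P(8, 7) = 133; 117 is not s-gonal.
s = 11: P(11, 5) = 95 and P(11, 6) = 141; 117 is not s-gonal.
Hits: s ∈ {5} → 1.

1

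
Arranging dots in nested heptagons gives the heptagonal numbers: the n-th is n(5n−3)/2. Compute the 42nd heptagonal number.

4347

The 42nd heptagonal number is n(5n−3)/2 with n = 42.
42·(5·42 − 3)/2 = 42·207/2 = 4347.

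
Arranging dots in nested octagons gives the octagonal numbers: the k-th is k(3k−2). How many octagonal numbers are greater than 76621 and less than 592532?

284

The n-th octagonal number is n(3n−2).
Smallest index with value > 76621: n = 161 (giving 77441).
Largest index with value < 592532: n = 444 (giving 590520).
Indices 161 through 444: 284 terms.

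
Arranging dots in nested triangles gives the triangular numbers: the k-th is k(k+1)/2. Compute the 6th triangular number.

21

The 6th triangular number is n(n+1)/2 with n = 6.
6·7/2 = 42/2 = 21.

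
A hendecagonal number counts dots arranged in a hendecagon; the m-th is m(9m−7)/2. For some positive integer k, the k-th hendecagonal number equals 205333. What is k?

Set n(9n−7)/2 = 205333, giving 9n² − 7n − 410666 = 0.
So n = (7 + 3845) / 18 = 3852/18 = 214.
Check: 214·(9·214 − 7)/2 = 205333. ✓

214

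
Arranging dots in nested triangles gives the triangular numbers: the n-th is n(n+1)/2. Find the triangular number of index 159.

12720

159·160/2 = 25440/2 = 12720.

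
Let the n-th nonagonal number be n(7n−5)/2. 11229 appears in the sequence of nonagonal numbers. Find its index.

Set n(7n−5)/2 = 11229, giving 7n² − 5n − 22458 = 0.
The discriminant is 25 + 56·11229 = 628849, and √628849 = 793.
So n = (5 + 793) / 14 = 798/14 = 57.

57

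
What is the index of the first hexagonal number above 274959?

Solve n(2n−1) > 274959 for integer n.
The largest n with value ≤ 274959 is 371 (since 274911 ≤ 274959 < 276396), so the first above is n = 372, value 276396.

372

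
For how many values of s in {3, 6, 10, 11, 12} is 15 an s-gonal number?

s = 3: P(3, 5) = 15. ✓
s = 6: P(6, 3) = 15. ✓
s = 10: P(10, 2) = 10 and P(10, 3) = 27; 15 is not s-gonal.
s = 11: P(11, 2) = 11 and P(11, 3) = 30; 15 is not s-gonal.
s = 12: P(12, 2) = 12 and P(12, 3) = 33; 15 is not s-gonal.
Hits: s ∈ {3, 6} → 2.

2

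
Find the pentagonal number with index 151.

The 151st pentagonal number is n(3n−1)/2 with n = 151.
151·(3·151 − 1)/2 = 151·452/2 = 151·226 = 34126.

34126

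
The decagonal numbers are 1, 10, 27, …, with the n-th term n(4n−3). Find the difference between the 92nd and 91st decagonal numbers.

Consecutive decagonal numbers differ by 8n − 7: here 8·92 − 7 = 729.

729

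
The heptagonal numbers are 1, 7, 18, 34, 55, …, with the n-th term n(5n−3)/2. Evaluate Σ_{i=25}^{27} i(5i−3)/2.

4958

Σ i(5i−3)/2 = (5Σi² − 3Σi) / 2 over i = 25..27.
Σi = 378 − 300 = 78 and Σi² = 6930 − 4900 = 2030.
(5·2030 − 3·78) / 2 = 9916/2 = 4958.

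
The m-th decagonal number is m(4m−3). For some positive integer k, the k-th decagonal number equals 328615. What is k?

287

Set n(4n−3) = 328615, giving 4n² − 3n − 328615 = 0.
So n = (3 + 2293) / 8 = 2296/8 = 287.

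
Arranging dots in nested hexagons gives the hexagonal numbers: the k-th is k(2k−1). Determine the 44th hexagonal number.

3828

The 44th hexagonal number is n(2n−1) with n = 44.
44·(2·44 − 1) = 44·87 = 3828.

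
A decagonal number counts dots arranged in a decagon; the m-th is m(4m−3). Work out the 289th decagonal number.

The 289th decagonal number is n(4n−3) with n = 289.
289·(4·289 − 3) = 289·1153 = 333217.

333217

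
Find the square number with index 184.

The 184th square number is n² with n = 184.
184² = 33856.

33856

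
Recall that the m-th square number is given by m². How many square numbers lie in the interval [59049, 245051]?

The n-th square number is n².
Smallest index with value ≥ 59049: n = 243 (giving 59049).
Largest index with value ≤ 245051: n = 495 (giving 245025).
Indices 243 through 495: 253 terms.

253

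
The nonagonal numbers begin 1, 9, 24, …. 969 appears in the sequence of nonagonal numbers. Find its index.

17

Set n(7n−5)/2 = 969, giving 7n² − 5n − 1938 = 0.
The discriminant is 25 + 56·969 = 54289, and √54289 = 233.
So n = (5 + 233) / 14 = 238/14 = 17.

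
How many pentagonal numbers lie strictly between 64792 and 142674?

The n-th pentagonal number is n(3n−1)/2.
Smallest index with value > 64792: n = 209 (giving 65417).
Largest index with value < 142674: n = 308 (giving 142142).
Indices 209 through 308: 100 terms.

100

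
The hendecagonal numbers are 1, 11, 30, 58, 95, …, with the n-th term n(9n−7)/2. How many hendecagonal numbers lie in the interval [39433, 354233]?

187

The n-th hendecagonal number is n(9n−7)/2.
Smallest index with value ≥ 39433: n = 94 (giving 39433).
Largest index with value ≤ 354233: n = 280 (giving 351820).
Indices 94 through 280: 187 terms.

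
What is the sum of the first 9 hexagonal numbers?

Σ i(2i−1) = 2Σi² − Σi over i = 1..9.
Σi = 45 and Σi² = 285.
2·285 − 1·45 = 525.

525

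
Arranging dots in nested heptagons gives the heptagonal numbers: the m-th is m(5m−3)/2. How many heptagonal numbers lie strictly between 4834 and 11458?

23

The n-th heptagonal number is n(5n−3)/2.
Smallest index with value > 4834: n = 45 (giving 4995).
Largest index with value < 11458: n = 67 (giving 11122).
Indices 45 through 67: 23 terms.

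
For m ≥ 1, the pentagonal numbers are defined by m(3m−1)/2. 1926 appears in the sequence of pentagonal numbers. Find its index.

Set n(3n−1)/2 = 1926, giving 3n² − n − 3852 = 0.
The discriminant is 1 + 24·1926 = 46225, and √46225 = 215.
So n = (1 + 215) / 6 = 216/6 = 36.
Check: 36·(3·36 − 1)/2 = 1926. ✓

36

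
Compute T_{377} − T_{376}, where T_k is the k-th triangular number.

377

Consecutive triangular numbers differ by n: T_{377} − T_{376} = 377.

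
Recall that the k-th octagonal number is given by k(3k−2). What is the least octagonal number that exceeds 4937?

Solve n(3n−2) > 4937 for integer n.
The largest n with value ≤ 4937 is 40 (since 4720 ≤ 4937 < 4961), so the first above is n = 41, value 4961.

4961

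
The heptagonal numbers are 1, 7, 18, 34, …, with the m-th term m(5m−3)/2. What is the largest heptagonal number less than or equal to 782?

697

Solve n(5n−3)/2 ≤ 782 for integer n.
n = 17 gives 697 ≤ 782, while n = 18 gives 783 > 782; so the answer is 697.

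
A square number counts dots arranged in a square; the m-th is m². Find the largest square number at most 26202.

25921

Solve n² ≤ 26202 for integer n.
n = 161 gives 25921 ≤ 26202, while n = 162 gives 26244 > 26202; so the answer is 25921.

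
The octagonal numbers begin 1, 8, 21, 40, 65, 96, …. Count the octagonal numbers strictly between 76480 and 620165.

The n-th octagonal number is n(3n−2).
Smallest index with value > 76480: n = 161 (giving 77441).
Largest index with value < 620165: n = 454 (giving 617440).
Indices 161 through 454: 294 terms.

294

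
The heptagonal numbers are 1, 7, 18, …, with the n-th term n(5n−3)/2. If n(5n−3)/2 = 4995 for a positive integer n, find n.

Set n(5n−3)/2 = 4995, giving 5n² − 3n − 9990 = 0.
So n = (3 + 447) / 10 = 450/10 = 45.
Check: 45·(5·45 − 3)/2 = 4995. ✓

45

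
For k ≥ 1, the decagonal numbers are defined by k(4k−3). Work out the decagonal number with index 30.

3510

The 30th decagonal number is n(4n−3) with n = 30.
30·(4·30 − 3) = 30·117 = 3510.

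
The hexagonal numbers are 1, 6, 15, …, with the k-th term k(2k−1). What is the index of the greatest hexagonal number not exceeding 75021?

193

Solve n(2n−1) ≤ 75021 for integer n.
n = 193 gives 74305 ≤ 75021, while n = 194 gives 75078 > 75021; so the answer is index 193.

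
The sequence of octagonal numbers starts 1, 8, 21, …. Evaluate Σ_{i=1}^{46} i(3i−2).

98371

Σ i(3i−2) = 3Σi² − 2Σi over i = 1..46.
Σi = 1081 and Σi² = 33511.
3·33511 − 2·1081 = 98371.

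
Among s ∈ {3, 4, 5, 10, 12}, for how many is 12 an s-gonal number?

s = 3: P(3, 4) = 10 and P(3, 5) = 15; 12 is not s-gonal.
s = 4: P(4, 3) = 9 and P(4, 4) = 16; 12 is not s-gonal.
s = 5: P(5, 3) = 12. ✓
s = 10: P(10, 2) = 10 and P(10, 3) = 27; 12 is not s-gonal.
s = 12: P(12, 2) = 12. ✓
Hits: s ∈ {5, 12} → 2.

2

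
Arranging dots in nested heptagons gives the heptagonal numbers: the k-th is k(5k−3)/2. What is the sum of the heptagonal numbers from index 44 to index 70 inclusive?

Σ i(5i−3)/2 = (5Σi² − 3Σi) / 2 over i = 44..70.
Σi = 2485 − 946 = 1539 and Σi² = 116795 − 27434 = 89361.
(5·89361 − 3·1539) / 2 = 442188/2 = 221094.

221094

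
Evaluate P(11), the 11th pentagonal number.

The 11th pentagonal number is n(3n−1)/2 with n = 11.
11·(3·11 − 1)/2 = 11·32/2 = 11·16 = 176.

176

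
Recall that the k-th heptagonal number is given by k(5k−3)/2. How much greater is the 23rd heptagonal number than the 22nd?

111

Consecutive heptagonal numbers differ by 5n − 4: here 5·23 − 4 = 111.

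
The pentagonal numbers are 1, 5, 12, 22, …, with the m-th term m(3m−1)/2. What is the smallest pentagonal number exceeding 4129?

4187

Solve n(3n−1)/2 > 4129 for integer n.
The largest n with value ≤ 4129 is 52 (since 4030 ≤ 4129 < 4187), so the first above is n = 53, value 4187.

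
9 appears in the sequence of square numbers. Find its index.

3

We need n² = 9, so n = √9 = 3.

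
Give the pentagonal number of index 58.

5017

The 58th pentagonal number is n(3n−1)/2 with n = 58.
58·(3·58 − 1)/2 = 58·173/2 = 5017.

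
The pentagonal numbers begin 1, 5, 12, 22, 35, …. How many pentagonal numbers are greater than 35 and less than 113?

The n-th pentagonal number is n(3n−1)/2.
Smallest index with value > 35: n = 6 (giving 51).
Largest index with value < 113: n = 8 (giving 92).
Indices 6 through 8: 3 terms.

3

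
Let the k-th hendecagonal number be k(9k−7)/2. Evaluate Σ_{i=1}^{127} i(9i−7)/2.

Σ i(9i−7)/2 = (9Σi² − 7Σi) / 2 over i = 1..127.
Σi = 8128 and Σi² = 690880.
(9·690880 − 7·8128) / 2 = 6161024/2 = 3080512.

3080512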